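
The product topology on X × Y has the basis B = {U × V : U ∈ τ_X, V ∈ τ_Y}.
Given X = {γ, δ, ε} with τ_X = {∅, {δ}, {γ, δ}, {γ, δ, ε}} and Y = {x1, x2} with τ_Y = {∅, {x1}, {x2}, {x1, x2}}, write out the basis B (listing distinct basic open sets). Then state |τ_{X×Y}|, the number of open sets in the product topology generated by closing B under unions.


Basis B = {∅ × ∅, {δ} × {x1}, {δ} × {x2}, {γ, δ} × {x1}, {γ, δ} × {x2}, {δ} × {x1, x2}, {γ, δ, ε} × {x1}, {γ, δ, ε} × {x2}, {γ, δ} × {x1, x2}, {γ, δ, ε} × {x1, x2}}; |τ_{X×Y}| = 16.

Enumerate products U × V with U ∈ τ_X, V ∈ τ_Y (deduplicated):
  ∅ × ∅ = {} (∅)
  {δ} × {x1} = {(δ,x1)}
  {δ} × {x2} = {(δ,x2)}
  {γ, δ} × {x1} = {(γ,x1), (δ,x1)}
  {γ, δ} × {x2} = {(γ,x2), (δ,x2)}
  {δ} × {x1, x2} = {(δ,x1), (δ,x2)}
  {γ, δ, ε} × {x1} = {(γ,x1), (δ,x1), (ε,x1)}
  {γ, δ, ε} × {x2} = {(γ,x2), (δ,x2), (ε,x2)}
  {γ, δ} × {x1, x2} = {(γ,x1), (γ,x2), (δ,x1), (δ,x2)}
  {γ, δ, ε} × {x1, x2} = {(γ,x1), (γ,x2), (δ,x1), (δ,x2), (ε,x1), (ε,x2)}
These 10 distinct sets form the basis B.
Close under arbitrary unions to get τ_{X×Y}; counting gives |τ_{X×Y}| = 16.


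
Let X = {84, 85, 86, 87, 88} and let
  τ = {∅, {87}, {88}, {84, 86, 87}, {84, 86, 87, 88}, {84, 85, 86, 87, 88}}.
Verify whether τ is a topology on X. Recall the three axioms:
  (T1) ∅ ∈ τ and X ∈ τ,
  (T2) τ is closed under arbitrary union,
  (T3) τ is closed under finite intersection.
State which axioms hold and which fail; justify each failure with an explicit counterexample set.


τ is NOT a topology on X.

Axiom (T1): ∅ ∈ τ? Yes; X ∈ τ? Yes.
Axiom (T2/T3): check pairwise unions and intersections of members of τ.
Counterexample for (T2): {87} ∪ {88} = {87, 88} ∉ τ. Therefore τ is NOT a topology.


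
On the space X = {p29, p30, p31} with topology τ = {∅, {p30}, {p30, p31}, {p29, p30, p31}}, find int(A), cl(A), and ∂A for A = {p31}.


int(A) = ∅, cl(A) = {p29, p31}, ∂A = {p29, p31}.

Closed sets in (X, τ) are complements of opens:
  closed(X, τ) = {∅, {p29}, {p29, p31}, {p29, p30, p31}}.
int(A) = ⋃ {U ∈ τ : U ⊆ A}. Opens contained in A: ∅.
Taking the union of these: int(A) = ∅.
cl(A) = ⋂ {C closed : A ⊆ C}. Closed sets containing A: {p29, p31}, {p29, p30, p31}.
Intersecting these: cl(A) = {p29, p31}.
∂A = cl(A) ∖ int(A) = {p29, p31} ∖ ∅ = {p29, p31}.


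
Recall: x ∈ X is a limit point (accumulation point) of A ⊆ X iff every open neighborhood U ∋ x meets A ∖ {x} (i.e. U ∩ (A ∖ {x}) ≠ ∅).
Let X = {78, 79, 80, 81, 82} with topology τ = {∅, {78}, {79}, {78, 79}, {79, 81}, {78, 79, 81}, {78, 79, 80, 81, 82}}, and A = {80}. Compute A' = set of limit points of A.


A' = {82}

For each x ∈ X, list the open sets U ∈ τ with x ∈ U, then check whether U ∩ (A ∖ {x}) ≠ ∅ for every such U.
  x = 78: open {78} ∋ x has {78} ∩ (A ∖ {78}) = ∅, so x is NOT a limit point.
  x = 79: open {79} ∋ x has {79} ∩ (A ∖ {79}) = ∅, so x is NOT a limit point.
  x = 80: open {78, 79, 80, 81, 82} ∋ x has {78, 79, 80, 81, 82} ∩ (A ∖ {80}) = ∅, so x is NOT a limit point.
  x = 81: open {79, 81} ∋ x has {79, 81} ∩ (A ∖ {81}) = ∅, so x is NOT a limit point.
  x = 82: opens ∋ x are {78, 79, 80, 81, 82}; each meets A ∖ {82}, so x IS a limit point.
Collecting: A' = {82}.


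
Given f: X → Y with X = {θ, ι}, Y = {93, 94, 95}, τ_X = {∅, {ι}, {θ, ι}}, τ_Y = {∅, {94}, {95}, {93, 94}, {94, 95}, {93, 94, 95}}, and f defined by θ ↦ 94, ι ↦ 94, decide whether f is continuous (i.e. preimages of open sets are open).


f IS continuous.

Compute f^{-1}(U) for each U ∈ τ_Y:
  U = ∅: f^{-1}(U) = ∅ ∈ τ_X ✓.
  U = {94}: f^{-1}(U) = {θ, ι} ∈ τ_X ✓.
  U = {95}: f^{-1}(U) = ∅ ∈ τ_X ✓.
  U = {93, 94}: f^{-1}(U) = {θ, ι} ∈ τ_X ✓.
  U = {94, 95}: f^{-1}(U) = {θ, ι} ∈ τ_X ✓.
  U = {93, 94, 95}: f^{-1}(U) = {θ, ι} ∈ τ_X ✓.
Every preimage lies in τ_X, so f IS continuous.


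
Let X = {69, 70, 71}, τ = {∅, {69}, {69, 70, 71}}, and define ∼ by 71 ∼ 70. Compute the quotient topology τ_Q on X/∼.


X/∼ = {[69], [70=71]}; |τ_Q| = 3.

Equivalence classes: [69], [70=71].
Quotient map π: X → X/∼ sends 69 ↦ [69], 70 ↦ [70=71], 71 ↦ [70=71].
For each subset V ⊆ X/∼, compute π^{-1}(V) ⊆ X and check whether π^{-1}(V) ∈ τ. V is open in τ_Q iff π^{-1}(V) ∈ τ.
  V = {}: π^{-1}(V) = ∅ ∈ τ ✓.
  V = {[69]}: π^{-1}(V) = {69} ∈ τ ✓.
  V = {[70=71]}: π^{-1}(V) = {70, 71} ∉ τ ✗.
  V = {[69], [70=71]}: π^{-1}(V) = {69, 70, 71} ∈ τ ✓.
Open sets in the quotient: τ_Q = {{}, {[69]}, {[69], [70=71]}} (3 elements).


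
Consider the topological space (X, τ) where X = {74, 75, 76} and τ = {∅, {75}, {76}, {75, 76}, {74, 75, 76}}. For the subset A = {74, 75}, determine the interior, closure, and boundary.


int(A) = {75}, cl(A) = {74, 75}, ∂A = {74}.

Closed sets in (X, τ) are complements of opens:
  closed(X, τ) = {∅, {74}, {74, 75}, {74, 76}, {74, 75, 76}}.
int(A) = ⋃ {U ∈ τ : U ⊆ A}. Opens contained in A: ∅, {75}.
Taking the union of these: int(A) = {75}.
cl(A) = ⋂ {C closed : A ⊆ C}. Closed sets containing A: {74, 75}, {74, 75, 76}.
Intersecting these: cl(A) = {74, 75}.
∂A = cl(A) ∖ int(A) = {74, 75} ∖ {75} = {74}.


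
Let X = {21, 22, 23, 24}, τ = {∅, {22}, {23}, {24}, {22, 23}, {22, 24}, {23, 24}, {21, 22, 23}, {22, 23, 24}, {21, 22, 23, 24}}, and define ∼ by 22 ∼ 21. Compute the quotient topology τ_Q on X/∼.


X/∼ = {[21=22], [23], [24]}; |τ_Q| = 6.

Equivalence classes: [21=22], [23], [24].
Quotient map π: X → X/∼ sends 21 ↦ [21=22], 22 ↦ [21=22], 23 ↦ [23], 24 ↦ [24].
For each subset V ⊆ X/∼, compute π^{-1}(V) ⊆ X and check whether π^{-1}(V) ∈ τ. V is open in τ_Q iff π^{-1}(V) ∈ τ.
  V = {}: π^{-1}(V) = ∅ ∈ τ ✓.
  V = {[21=22]}: π^{-1}(V) = {21, 22} ∉ τ ✗.
  V = {[23]}: π^{-1}(V) = {23} ∈ τ ✓.
  V = {[21=22], [23]}: π^{-1}(V) = {21, 22, 23} ∈ τ ✓.
  V = {[24]}: π^{-1}(V) = {24} ∈ τ ✓.
  V = {[21=22], [24]}: π^{-1}(V) = {21, 22, 24} ∉ τ ✗.
  V = {[23], [24]}: π^{-1}(V) = {23, 24} ∈ τ ✓.
  V = {[21=22], [23], [24]}: π^{-1}(V) = {21, 22, 23, 24} ∈ τ ✓.
Open sets in the quotient: τ_Q = {{}, {[23]}, {[21=22], [23]}, {[24]}, {[23], [24]}, {[21=22], [23], [24]}} (6 elements).


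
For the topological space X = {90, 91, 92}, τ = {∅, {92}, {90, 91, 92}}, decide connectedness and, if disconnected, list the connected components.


(X, τ) is connected.

Find clopen sets (U ∈ τ with X ∖ U ∈ τ):
  U = ∅, X ∖ U = {90, 91, 92} — both open, so U is clopen.
  U = {90, 91, 92}, X ∖ U = ∅ — both open, so U is clopen.
Only trivial clopens (∅ and X) exist, so (X, τ) is connected.
Compute connected components by grouping points that agree on all clopens:
  component: {90, 91, 92}


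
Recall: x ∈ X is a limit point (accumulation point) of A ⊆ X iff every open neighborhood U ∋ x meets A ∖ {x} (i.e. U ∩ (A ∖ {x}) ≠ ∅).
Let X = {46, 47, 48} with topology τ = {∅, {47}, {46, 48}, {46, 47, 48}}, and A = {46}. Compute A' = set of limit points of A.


A' = {48}

For each x ∈ X, list the open sets U ∈ τ with x ∈ U, then check whether U ∩ (A ∖ {x}) ≠ ∅ for every such U.
  x = 46: open {46, 48} ∋ x has {46, 48} ∩ (A ∖ {46}) = ∅, so x is NOT a limit point.
  x = 47: open {47} ∋ x has {47} ∩ (A ∖ {47}) = ∅, so x is NOT a limit point.
  x = 48: opens ∋ x are {46, 48}, {46, 47, 48}; each meets A ∖ {48}, so x IS a limit point.
Collecting: A' = {48}.


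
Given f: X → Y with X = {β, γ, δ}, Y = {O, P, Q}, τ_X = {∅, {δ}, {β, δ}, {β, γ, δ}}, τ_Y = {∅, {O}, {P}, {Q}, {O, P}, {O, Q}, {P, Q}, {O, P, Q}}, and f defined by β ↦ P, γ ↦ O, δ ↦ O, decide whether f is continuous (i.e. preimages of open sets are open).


f is NOT continuous.

Compute f^{-1}(U) for each U ∈ τ_Y:
  U = ∅: f^{-1}(U) = ∅ ∈ τ_X ✓.
  U = {O}: f^{-1}(U) = {γ, δ} ∉ τ_X ✗.
  U = {P}: f^{-1}(U) = {β} ∉ τ_X ✗.
  U = {Q}: f^{-1}(U) = ∅ ∈ τ_X ✓.
  U = {O, P}: f^{-1}(U) = {β, γ, δ} ∈ τ_X ✓.
  U = {O, Q}: f^{-1}(U) = {γ, δ} ∉ τ_X ✗.
  U = {P, Q}: f^{-1}(U) = {β} ∉ τ_X ✗.
  U = {O, P, Q}: f^{-1}(U) = {β, γ, δ} ∈ τ_X ✓.
Found U = {O} with f^{-1}(U) = {γ, δ} not in τ_X. Therefore f is NOT continuous.


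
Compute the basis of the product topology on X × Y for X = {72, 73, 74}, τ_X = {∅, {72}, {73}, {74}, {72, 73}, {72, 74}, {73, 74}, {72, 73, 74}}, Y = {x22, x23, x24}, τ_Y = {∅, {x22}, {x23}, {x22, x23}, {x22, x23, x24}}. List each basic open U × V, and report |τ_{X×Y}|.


Basis B = {∅ × ∅, {72} × {x22}, {72} × {x23}, {73} × {x22}, {73} × {x23}, {74} × {x22}, {74} × {x23}, {72} × {x22, x23}, {72, 73} × {x22}, {72, 74} × {x22}, {72, 73} × {x23}, {72, 74} × {x23}, {73} × {x22, x23}, {73, 74} × {x22}, {73, 74} × {x23}, {74} × {x22, x23}, {72} × {x22, x23, x24}, {72, 73, 74} × {x22}, {72, 73, 74} × {x23}, {73} × {x22, x23, x24}, {74} × {x22, x23, x24}, {72, 73} × {x22, x23}, {72, 74} × {x22, x23}, {73, 74} × {x22, x23}, {72, 73} × {x22, x23, x24}, {72, 74} × {x22, x23, x24}, {72, 73, 74} × {x22, x23}, {73, 74} × {x22, x23, x24}, {72, 73, 74} × {x22, x23, x24}}; |τ_{X×Y}| = 125.

Enumerate products U × V with U ∈ τ_X, V ∈ τ_Y (deduplicated):
  ∅ × ∅ = {} (∅)
  {72} × {x22} = {(72,x22)}
  {72} × {x23} = {(72,x23)}
  {73} × {x22} = {(73,x22)}
  {73} × {x23} = {(73,x23)}
  {74} × {x22} = {(74,x22)}
  {74} × {x23} = {(74,x23)}
  {72} × {x22, x23} = {(72,x22), (72,x23)}
  {72, 73} × {x22} = {(72,x22), (73,x22)}
  {72, 74} × {x22} = {(72,x22), (74,x22)}
  {72, 73} × {x23} = {(72,x23), (73,x23)}
  {72, 74} × {x23} = {(72,x23), (74,x23)}
  {73} × {x22, x23} = {(73,x22), (73,x23)}
  {73, 74} × {x22} = {(73,x22), (74,x22)}
  {73, 74} × {x23} = {(73,x23), (74,x23)}
  {74} × {x22, x23} = {(74,x22), (74,x23)}
  {72} × {x22, x23, x24} = {(72,x22), (72,x23), (72,x24)}
  {72, 73, 74} × {x22} = {(72,x22), (73,x22), (74,x22)}
  {72, 73, 74} × {x23} = {(72,x23), (73,x23), (74,x23)}
  {73} × {x22, x23, x24} = {(73,x22), (73,x23), (73,x24)}
  {74} × {x22, x23, x24} = {(74,x22), (74,x23), (74,x24)}
  {72, 73} × {x22, x23} = {(72,x22), (72,x23), (73,x22), (73,x23)}
  {72, 74} × {x22, x23} = {(72,x22), (72,x23), (74,x22), (74,x23)}
  {73, 74} × {x22, x23} = {(73,x22), (73,x23), (74,x22), (74,x23)}
  {72, 73} × {x22, x23, x24} = {(72,x22), (72,x23), (72,x24), (73,x22), (73,x23), (73,x24)}
  {72, 74} × {x22, x23, x24} = {(72,x22), (72,x23), (72,x24), (74,x22), (74,x23), (74,x24)}
  {72, 73, 74} × {x22, x23} = {(72,x22), (72,x23), (73,x22), (73,x23), (74,x22), (74,x23)}
  {73, 74} × {x22, x23, x24} = {(73,x22), (73,x23), (73,x24), (74,x22), (74,x23), (74,x24)}
  {72, 73, 74} × {x22, x23, x24} = {(72,x22), (72,x23), (72,x24), (73,x22), (73,x23), (73,x24), (74,x22), (74,x23), (74,x24)}
These 29 distinct sets form the basis B.
Close under arbitrary unions to get τ_{X×Y}; counting gives |τ_{X×Y}| = 125.


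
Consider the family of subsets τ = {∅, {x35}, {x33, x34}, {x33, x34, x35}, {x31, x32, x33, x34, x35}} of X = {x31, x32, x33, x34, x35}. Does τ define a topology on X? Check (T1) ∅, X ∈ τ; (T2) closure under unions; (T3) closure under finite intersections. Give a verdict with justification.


τ IS a topology on X.

Axiom (T1): ∅ ∈ τ? Yes; X ∈ τ? Yes.
Axiom (T2/T3): check pairwise unions and intersections of members of τ.
All pairwise intersections and unions checked — each lies in τ. Therefore τ satisfies (T1), (T2), (T3): it IS a topology on X.


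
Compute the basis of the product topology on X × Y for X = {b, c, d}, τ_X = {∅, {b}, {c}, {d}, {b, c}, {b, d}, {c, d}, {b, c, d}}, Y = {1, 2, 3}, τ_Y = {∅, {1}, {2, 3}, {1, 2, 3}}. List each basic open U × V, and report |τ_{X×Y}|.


Basis B = {∅ × ∅, {b} × {1}, {c} × {1}, {d} × {1}, {b, c} × {1}, {b, d} × {1}, {b} × {2, 3}, {c, d} × {1}, {c} × {2, 3}, {d} × {2, 3}, {b} × {1, 2, 3}, {b, c, d} × {1}, {c} × {1, 2, 3}, {d} × {1, 2, 3}, {b, c} × {2, 3}, {b, d} × {2, 3}, {c, d} × {2, 3}, {b, c} × {1, 2, 3}, {b, d} × {1, 2, 3}, {b, c, d} × {2, 3}, {c, d} × {1, 2, 3}, {b, c, d} × {1, 2, 3}}; |τ_{X×Y}| = 64.

Enumerate products U × V with U ∈ τ_X, V ∈ τ_Y (deduplicated):
  ∅ × ∅ = {} (∅)
  {b} × {1} = {(b,1)}
  {c} × {1} = {(c,1)}
  {d} × {1} = {(d,1)}
  {b, c} × {1} = {(b,1), (c,1)}
  {b, d} × {1} = {(b,1), (d,1)}
  {b} × {2, 3} = {(b,2), (b,3)}
  {c, d} × {1} = {(c,1), (d,1)}
  {c} × {2, 3} = {(c,2), (c,3)}
  {d} × {2, 3} = {(d,2), (d,3)}
  {b} × {1, 2, 3} = {(b,1), (b,2), (b,3)}
  {b, c, d} × {1} = {(b,1), (c,1), (d,1)}
  {c} × {1, 2, 3} = {(c,1), (c,2), (c,3)}
  {d} × {1, 2, 3} = {(d,1), (d,2), (d,3)}
  {b, c} × {2, 3} = {(b,2), (b,3), (c,2), (c,3)}
  {b, d} × {2, 3} = {(b,2), (b,3), (d,2), (d,3)}
  {c, d} × {2, 3} = {(c,2), (c,3), (d,2), (d,3)}
  {b, c} × {1, 2, 3} = {(b,1), (b,2), (b,3), (c,1), (c,2), (c,3)}
  {b, d} × {1, 2, 3} = {(b,1), (b,2), (b,3), (d,1), (d,2), (d,3)}
  {b, c, d} × {2, 3} = {(b,2), (b,3), (c,2), (c,3), (d,2), (d,3)}
  {c, d} × {1, 2, 3} = {(c,1), (c,2), (c,3), (d,1), (d,2), (d,3)}
  {b, c, d} × {1, 2, 3} = {(b,1), (b,2), (b,3), (c,1), (c,2), (c,3), (d,1), (d,2), (d,3)}
These 22 distinct sets form the basis B.
Close under arbitrary unions to get τ_{X×Y}; counting gives |τ_{X×Y}| = 64.


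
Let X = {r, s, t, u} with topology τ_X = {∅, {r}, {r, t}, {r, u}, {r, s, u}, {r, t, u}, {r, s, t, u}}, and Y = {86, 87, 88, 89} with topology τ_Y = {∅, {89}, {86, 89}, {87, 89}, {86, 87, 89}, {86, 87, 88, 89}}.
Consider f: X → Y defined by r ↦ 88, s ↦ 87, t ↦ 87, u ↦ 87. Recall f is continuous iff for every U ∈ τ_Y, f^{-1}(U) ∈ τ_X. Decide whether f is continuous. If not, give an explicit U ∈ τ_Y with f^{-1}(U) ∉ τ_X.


f is NOT continuous.

Compute f^{-1}(U) for each U ∈ τ_Y:
  U = ∅: f^{-1}(U) = ∅ ∈ τ_X ✓.
  U = {89}: f^{-1}(U) = ∅ ∈ τ_X ✓.
  U = {86, 89}: f^{-1}(U) = ∅ ∈ τ_X ✓.
  U = {87, 89}: f^{-1}(U) = {s, t, u} ∉ τ_X ✗.
  U = {86, 87, 89}: f^{-1}(U) = {s, t, u} ∉ τ_X ✗.
  U = {86, 87, 88, 89}: f^{-1}(U) = {r, s, t, u} ∈ τ_X ✓.
Found U = {87, 89} with f^{-1}(U) = {s, t, u} not in τ_X. Therefore f is NOT continuous.


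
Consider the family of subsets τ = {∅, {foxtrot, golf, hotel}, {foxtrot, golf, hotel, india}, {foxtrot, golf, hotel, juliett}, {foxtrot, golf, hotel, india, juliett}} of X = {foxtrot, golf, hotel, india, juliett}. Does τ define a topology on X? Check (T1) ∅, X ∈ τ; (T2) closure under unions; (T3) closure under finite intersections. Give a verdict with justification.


τ IS a topology on X.

Axiom (T1): ∅ ∈ τ? Yes; X ∈ τ? Yes.
Axiom (T2/T3): check pairwise unions and intersections of members of τ.
All pairwise intersections and unions checked — each lies in τ. Therefore τ satisfies (T1), (T2), (T3): it IS a topology on X.


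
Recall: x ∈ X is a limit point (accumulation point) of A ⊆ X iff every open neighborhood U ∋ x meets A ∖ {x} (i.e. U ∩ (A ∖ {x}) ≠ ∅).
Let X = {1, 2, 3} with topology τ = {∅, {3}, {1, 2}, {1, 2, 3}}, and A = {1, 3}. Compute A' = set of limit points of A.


A' = {2}

For each x ∈ X, list the open sets U ∈ τ with x ∈ U, then check whether U ∩ (A ∖ {x}) ≠ ∅ for every such U.
  x = 1: open {1, 2} ∋ x has {1, 2} ∩ (A ∖ {1}) = ∅, so x is NOT a limit point.
  x = 2: opens ∋ x are {1, 2}, {1, 2, 3}; each meets A ∖ {2}, so x IS a limit point.
  x = 3: open {3} ∋ x has {3} ∩ (A ∖ {3}) = ∅, so x is NOT a limit point.
Collecting: A' = {2}.


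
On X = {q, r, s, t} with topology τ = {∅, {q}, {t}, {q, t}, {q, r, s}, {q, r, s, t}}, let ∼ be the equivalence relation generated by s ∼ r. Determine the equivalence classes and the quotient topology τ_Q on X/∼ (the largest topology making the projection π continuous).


X/∼ = {[q], [r=s], [t]}; |τ_Q| = 6.

Equivalence classes: [q], [r=s], [t].
Quotient map π: X → X/∼ sends q ↦ [q], r ↦ [r=s], s ↦ [r=s], t ↦ [t].
For each subset V ⊆ X/∼, compute π^{-1}(V) ⊆ X and check whether π^{-1}(V) ∈ τ. V is open in τ_Q iff π^{-1}(V) ∈ τ.
  V = {}: π^{-1}(V) = ∅ ∈ τ ✓.
  V = {[q]}: π^{-1}(V) = {q} ∈ τ ✓.
  V = {[r=s]}: π^{-1}(V) = {r, s} ∉ τ ✗.
  V = {[q], [r=s]}: π^{-1}(V) = {q, r, s} ∈ τ ✓.
  V = {[t]}: π^{-1}(V) = {t} ∈ τ ✓.
  V = {[q], [t]}: π^{-1}(V) = {q, t} ∈ τ ✓.
  V = {[r=s], [t]}: π^{-1}(V) = {r, s, t} ∉ τ ✗.
  V = {[q], [r=s], [t]}: π^{-1}(V) = {q, r, s, t} ∈ τ ✓.
Open sets in the quotient: τ_Q = {{}, {[q]}, {[q], [r=s]}, {[t]}, {[q], [t]}, {[q], [r=s], [t]}} (6 elements).


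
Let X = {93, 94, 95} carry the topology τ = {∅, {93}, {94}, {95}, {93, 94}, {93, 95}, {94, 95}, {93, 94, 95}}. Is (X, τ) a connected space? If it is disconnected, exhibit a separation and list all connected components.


(X, τ) is disconnected; components = [{93}, {94}, {95}].

Find clopen sets (U ∈ τ with X ∖ U ∈ τ):
  U = ∅, X ∖ U = {93, 94, 95} — both open, so U is clopen.
  U = {93}, X ∖ U = {94, 95} — both open, so U is clopen.
  U = {94}, X ∖ U = {93, 95} — both open, so U is clopen.
  U = {95}, X ∖ U = {93, 94} — both open, so U is clopen.
  U = {93, 94}, X ∖ U = {95} — both open, so U is clopen.
  U = {93, 95}, X ∖ U = {94} — both open, so U is clopen.
  U = {94, 95}, X ∖ U = {93} — both open, so U is clopen.
  U = {93, 94, 95}, X ∖ U = ∅ — both open, so U is clopen.
Nontrivial clopen(s) exist: e.g. {93, 95}. So (X, τ) is disconnected.
Compute connected components by grouping points that agree on all clopens:
  component: {93}
  component: {94}
  component: {95}


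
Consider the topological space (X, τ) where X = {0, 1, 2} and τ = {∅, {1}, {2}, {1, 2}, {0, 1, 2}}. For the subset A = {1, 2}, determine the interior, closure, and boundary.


int(A) = {1, 2}, cl(A) = {0, 1, 2}, ∂A = {0}.

Closed sets in (X, τ) are complements of opens:
  closed(X, τ) = {∅, {0}, {0, 1}, {0, 2}, {0, 1, 2}}.
int(A) = ⋃ {U ∈ τ : U ⊆ A}. Opens contained in A: ∅, {1}, {2}, {1, 2}.
Taking the union of these: int(A) = {1, 2}.
cl(A) = ⋂ {C closed : A ⊆ C}. Closed sets containing A: {0, 1, 2}.
Intersecting these: cl(A) = {0, 1, 2}.
∂A = cl(A) ∖ int(A) = {0, 1, 2} ∖ {1, 2} = {0}.


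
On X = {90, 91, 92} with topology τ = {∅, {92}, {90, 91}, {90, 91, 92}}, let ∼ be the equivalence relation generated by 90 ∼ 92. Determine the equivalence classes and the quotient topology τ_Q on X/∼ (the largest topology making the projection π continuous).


X/∼ = {[90=92], [91]}; |τ_Q| = 2.

Equivalence classes: [90=92], [91].
Quotient map π: X → X/∼ sends 90 ↦ [90=92], 91 ↦ [91], 92 ↦ [90=92].
For each subset V ⊆ X/∼, compute π^{-1}(V) ⊆ X and check whether π^{-1}(V) ∈ τ. V is open in τ_Q iff π^{-1}(V) ∈ τ.
  V = {}: π^{-1}(V) = ∅ ∈ τ ✓.
  V = {[90=92]}: π^{-1}(V) = {90, 92} ∉ τ ✗.
  V = {[91]}: π^{-1}(V) = {91} ∉ τ ✗.
  V = {[90=92], [91]}: π^{-1}(V) = {90, 91, 92} ∈ τ ✓.
Open sets in the quotient: τ_Q = {{}, {[90=92], [91]}} (2 elements).


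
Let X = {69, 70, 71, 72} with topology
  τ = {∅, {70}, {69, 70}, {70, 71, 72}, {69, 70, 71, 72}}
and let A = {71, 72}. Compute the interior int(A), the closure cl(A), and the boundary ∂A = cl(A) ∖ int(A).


int(A) = ∅, cl(A) = {71, 72}, ∂A = {71, 72}.

Closed sets in (X, τ) are complements of opens:
  closed(X, τ) = {∅, {69}, {71, 72}, {69, 71, 72}, {69, 70, 71, 72}}.
int(A) = ⋃ {U ∈ τ : U ⊆ A}. Opens contained in A: ∅.
Taking the union of these: int(A) = ∅.
cl(A) = ⋂ {C closed : A ⊆ C}. Closed sets containing A: {71, 72}, {69, 71, 72}, {69, 70, 71, 72}.
Intersecting these: cl(A) = {71, 72}.
∂A = cl(A) ∖ int(A) = {71, 72} ∖ ∅ = {71, 72}.


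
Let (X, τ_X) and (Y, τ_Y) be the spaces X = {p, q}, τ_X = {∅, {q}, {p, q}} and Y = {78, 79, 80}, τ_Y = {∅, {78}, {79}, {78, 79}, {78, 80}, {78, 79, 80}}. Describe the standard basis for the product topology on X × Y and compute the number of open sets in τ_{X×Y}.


Basis B = {∅ × ∅, {q} × {78}, {q} × {79}, {p, q} × {78}, {p, q} × {79}, {q} × {78, 79}, {q} × {78, 80}, {q} × {78, 79, 80}, {p, q} × {78, 79}, {p, q} × {78, 80}, {p, q} × {78, 79, 80}}; |τ_{X×Y}| = 18.

Enumerate products U × V with U ∈ τ_X, V ∈ τ_Y (deduplicated):
  ∅ × ∅ = {} (∅)
  {q} × {78} = {(q,78)}
  {q} × {79} = {(q,79)}
  {p, q} × {78} = {(p,78), (q,78)}
  {p, q} × {79} = {(p,79), (q,79)}
  {q} × {78, 79} = {(q,78), (q,79)}
  {q} × {78, 80} = {(q,78), (q,80)}
  {q} × {78, 79, 80} = {(q,78), (q,79), (q,80)}
  {p, q} × {78, 79} = {(p,78), (p,79), (q,78), (q,79)}
  {p, q} × {78, 80} = {(p,78), (p,80), (q,78), (q,80)}
  {p, q} × {78, 79, 80} = {(p,78), (p,79), (p,80), (q,78), (q,79), (q,80)}
These 11 distinct sets form the basis B.
Close under arbitrary unions to get τ_{X×Y}; counting gives |τ_{X×Y}| = 18.


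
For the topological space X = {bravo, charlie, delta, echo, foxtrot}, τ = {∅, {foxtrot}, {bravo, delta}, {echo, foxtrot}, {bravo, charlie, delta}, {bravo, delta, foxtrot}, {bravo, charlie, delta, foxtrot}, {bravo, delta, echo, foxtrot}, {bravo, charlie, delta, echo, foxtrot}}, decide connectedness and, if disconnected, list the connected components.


(X, τ) is disconnected; components = [{echo, foxtrot}, {bravo, charlie, delta}].

Find clopen sets (U ∈ τ with X ∖ U ∈ τ):
  U = ∅, X ∖ U = {bravo, charlie, delta, echo, foxtrot} — both open, so U is clopen.
  U = {echo, foxtrot}, X ∖ U = {bravo, charlie, delta} — both open, so U is clopen.
  U = {bravo, charlie, delta}, X ∖ U = {echo, foxtrot} — both open, so U is clopen.
  U = {bravo, charlie, delta, echo, foxtrot}, X ∖ U = ∅ — both open, so U is clopen.
Nontrivial clopen(s) exist: e.g. {bravo, charlie, delta}. So (X, τ) is disconnected.
Compute connected components by grouping points that agree on all clopens:
  component: {echo, foxtrot}
  component: {bravo, charlie, delta}


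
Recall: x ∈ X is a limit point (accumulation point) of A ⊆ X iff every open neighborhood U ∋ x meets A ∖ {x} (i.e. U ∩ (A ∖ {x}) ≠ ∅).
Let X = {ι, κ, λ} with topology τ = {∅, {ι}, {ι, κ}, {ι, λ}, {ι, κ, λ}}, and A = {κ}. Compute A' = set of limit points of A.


A' = ∅

For each x ∈ X, list the open sets U ∈ τ with x ∈ U, then check whether U ∩ (A ∖ {x}) ≠ ∅ for every such U.
  x = ι: open {ι} ∋ x has {ι} ∩ (A ∖ {ι}) = ∅, so x is NOT a limit point.
  x = κ: open {ι, κ} ∋ x has {ι, κ} ∩ (A ∖ {κ}) = ∅, so x is NOT a limit point.
  x = λ: open {ι, λ} ∋ x has {ι, λ} ∩ (A ∖ {λ}) = ∅, so x is NOT a limit point.
Collecting: A' = ∅.


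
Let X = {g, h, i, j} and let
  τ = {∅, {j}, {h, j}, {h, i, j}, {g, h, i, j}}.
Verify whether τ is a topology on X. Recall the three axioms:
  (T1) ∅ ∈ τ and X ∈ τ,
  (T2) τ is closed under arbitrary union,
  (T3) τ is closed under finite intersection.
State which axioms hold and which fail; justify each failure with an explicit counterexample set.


τ IS a topology on X.

Axiom (T1): ∅ ∈ τ? Yes; X ∈ τ? Yes.
Axiom (T2/T3): check pairwise unions and intersections of members of τ.
All pairwise intersections and unions checked — each lies in τ. Therefore τ satisfies (T1), (T2), (T3): it IS a topology on X.


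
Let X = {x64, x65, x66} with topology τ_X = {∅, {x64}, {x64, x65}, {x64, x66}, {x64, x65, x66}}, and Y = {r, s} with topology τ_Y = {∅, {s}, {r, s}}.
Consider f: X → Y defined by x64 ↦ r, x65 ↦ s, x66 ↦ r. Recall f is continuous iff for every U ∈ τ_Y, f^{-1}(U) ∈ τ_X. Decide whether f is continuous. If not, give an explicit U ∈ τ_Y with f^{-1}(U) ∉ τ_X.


f is NOT continuous.

Compute f^{-1}(U) for each U ∈ τ_Y:
  U = ∅: f^{-1}(U) = ∅ ∈ τ_X ✓.
  U = {s}: f^{-1}(U) = {x65} ∉ τ_X ✗.
  U = {r, s}: f^{-1}(U) = {x64, x65, x66} ∈ τ_X ✓.
Found U = {s} with f^{-1}(U) = {x65} not in τ_X. Therefore f is NOT continuous.


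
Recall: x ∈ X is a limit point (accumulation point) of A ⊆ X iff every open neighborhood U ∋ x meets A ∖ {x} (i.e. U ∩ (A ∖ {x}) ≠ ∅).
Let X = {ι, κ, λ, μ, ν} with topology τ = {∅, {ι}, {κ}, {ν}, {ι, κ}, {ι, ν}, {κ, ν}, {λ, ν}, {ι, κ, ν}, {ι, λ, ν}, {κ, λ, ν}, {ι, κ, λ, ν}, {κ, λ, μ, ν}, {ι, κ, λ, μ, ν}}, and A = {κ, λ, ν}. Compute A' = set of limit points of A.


A' = {λ, μ}

For each x ∈ X, list the open sets U ∈ τ with x ∈ U, then check whether U ∩ (A ∖ {x}) ≠ ∅ for every such U.
  x = ι: open {ι} ∋ x has {ι} ∩ (A ∖ {ι}) = ∅, so x is NOT a limit point.
  x = κ: open {κ} ∋ x has {κ} ∩ (A ∖ {κ}) = ∅, so x is NOT a limit point.
  x = λ: opens ∋ x are {λ, ν}, {ι, λ, ν}, {κ, λ, ν}, {ι, κ, λ, ν}, {κ, λ, μ, ν}, {ι, κ, λ, μ, ν}; each meets A ∖ {λ}, so x IS a limit point.
  x = μ: opens ∋ x are {κ, λ, μ, ν}, {ι, κ, λ, μ, ν}; each meets A ∖ {μ}, so x IS a limit point.
  x = ν: open {ν} ∋ x has {ν} ∩ (A ∖ {ν}) = ∅, so x is NOT a limit point.
Collecting: A' = {λ, μ}.


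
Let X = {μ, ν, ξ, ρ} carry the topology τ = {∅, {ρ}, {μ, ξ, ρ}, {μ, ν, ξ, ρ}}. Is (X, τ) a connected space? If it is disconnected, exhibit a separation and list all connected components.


(X, τ) is connected.

Find clopen sets (U ∈ τ with X ∖ U ∈ τ):
  U = ∅, X ∖ U = {μ, ν, ξ, ρ} — both open, so U is clopen.
  U = {μ, ν, ξ, ρ}, X ∖ U = ∅ — both open, so U is clopen.
Only trivial clopens (∅ and X) exist, so (X, τ) is connected.
Compute connected components by grouping points that agree on all clopens:
  component: {μ, ν, ξ, ρ}


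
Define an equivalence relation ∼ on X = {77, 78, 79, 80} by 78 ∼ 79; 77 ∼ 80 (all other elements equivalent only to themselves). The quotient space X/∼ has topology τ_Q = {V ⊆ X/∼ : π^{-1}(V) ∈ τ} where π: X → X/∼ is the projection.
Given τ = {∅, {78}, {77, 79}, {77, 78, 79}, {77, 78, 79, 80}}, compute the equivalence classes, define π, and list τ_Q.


X/∼ = {[77=80], [78=79]}; |τ_Q| = 2.

Equivalence classes: [77=80], [78=79].
Quotient map π: X → X/∼ sends 77 ↦ [77=80], 78 ↦ [78=79], 79 ↦ [78=79], 80 ↦ [77=80].
For each subset V ⊆ X/∼, compute π^{-1}(V) ⊆ X and check whether π^{-1}(V) ∈ τ. V is open in τ_Q iff π^{-1}(V) ∈ τ.
  V = {}: π^{-1}(V) = ∅ ∈ τ ✓.
  V = {[77=80]}: π^{-1}(V) = {77, 80} ∉ τ ✗.
  V = {[78=79]}: π^{-1}(V) = {78, 79} ∉ τ ✗.
  V = {[77=80], [78=79]}: π^{-1}(V) = {77, 78, 79, 80} ∈ τ ✓.
Open sets in the quotient: τ_Q = {{}, {[77=80], [78=79]}} (2 elements).


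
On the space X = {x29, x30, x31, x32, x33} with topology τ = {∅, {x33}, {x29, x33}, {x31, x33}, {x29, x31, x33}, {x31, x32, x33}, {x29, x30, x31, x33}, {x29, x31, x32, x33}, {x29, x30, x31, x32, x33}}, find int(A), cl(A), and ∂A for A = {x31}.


int(A) = ∅, cl(A) = {x30, x31, x32}, ∂A = {x30, x31, x32}.

Closed sets in (X, τ) are complements of opens:
  closed(X, τ) = {∅, {x30}, {x32}, {x29, x30}, {x30, x32}, {x29, x30, x32}, {x30, x31, x32}, {x29, x30, x31, x32}, {x29, x30, x31, x32, x33}}.
int(A) = ⋃ {U ∈ τ : U ⊆ A}. Opens contained in A: ∅.
Taking the union of these: int(A) = ∅.
cl(A) = ⋂ {C closed : A ⊆ C}. Closed sets containing A: {x30, x31, x32}, {x29, x30, x31, x32}, {x29, x30, x31, x32, x33}.
Intersecting these: cl(A) = {x30, x31, x32}.
∂A = cl(A) ∖ int(A) = {x30, x31, x32} ∖ ∅ = {x30, x31, x32}.


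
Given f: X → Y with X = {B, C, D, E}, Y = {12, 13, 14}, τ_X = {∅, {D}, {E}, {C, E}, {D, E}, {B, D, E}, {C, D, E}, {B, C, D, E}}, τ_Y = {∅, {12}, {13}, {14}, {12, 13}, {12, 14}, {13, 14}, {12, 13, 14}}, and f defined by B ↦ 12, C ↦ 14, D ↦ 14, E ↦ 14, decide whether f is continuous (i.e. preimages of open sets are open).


f is NOT continuous.

Compute f^{-1}(U) for each U ∈ τ_Y:
  U = ∅: f^{-1}(U) = ∅ ∈ τ_X ✓.
  U = {12}: f^{-1}(U) = {B} ∉ τ_X ✗.
  U = {13}: f^{-1}(U) = ∅ ∈ τ_X ✓.
  U = {14}: f^{-1}(U) = {C, D, E} ∈ τ_X ✓.
  U = {12, 13}: f^{-1}(U) = {B} ∉ τ_X ✗.
  U = {12, 14}: f^{-1}(U) = {B, C, D, E} ∈ τ_X ✓.
  U = {13, 14}: f^{-1}(U) = {C, D, E} ∈ τ_X ✓.
  U = {12, 13, 14}: f^{-1}(U) = {B, C, D, E} ∈ τ_X ✓.
Found U = {12} with f^{-1}(U) = {B} not in τ_X. Therefore f is NOT continuous.


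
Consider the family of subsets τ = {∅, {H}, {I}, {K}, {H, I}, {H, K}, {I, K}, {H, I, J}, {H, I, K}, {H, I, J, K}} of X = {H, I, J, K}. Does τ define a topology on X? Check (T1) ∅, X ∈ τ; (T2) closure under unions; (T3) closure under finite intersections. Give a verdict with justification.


τ IS a topology on X.

Axiom (T1): ∅ ∈ τ? Yes; X ∈ τ? Yes.
Axiom (T2/T3): check pairwise unions and intersections of members of τ.
All pairwise intersections and unions checked — each lies in τ. Therefore τ satisfies (T1), (T2), (T3): it IS a topology on X.


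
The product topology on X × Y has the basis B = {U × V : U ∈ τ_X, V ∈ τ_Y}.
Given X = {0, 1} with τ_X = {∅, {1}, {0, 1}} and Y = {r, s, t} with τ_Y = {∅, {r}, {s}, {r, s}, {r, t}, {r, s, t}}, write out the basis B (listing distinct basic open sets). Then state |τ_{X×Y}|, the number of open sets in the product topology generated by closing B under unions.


Basis B = {∅ × ∅, {1} × {r}, {1} × {s}, {0, 1} × {r}, {0, 1} × {s}, {1} × {r, s}, {1} × {r, t}, {1} × {r, s, t}, {0, 1} × {r, s}, {0, 1} × {r, t}, {0, 1} × {r, s, t}}; |τ_{X×Y}| = 18.

Enumerate products U × V with U ∈ τ_X, V ∈ τ_Y (deduplicated):
  ∅ × ∅ = {} (∅)
  {1} × {r} = {(1,r)}
  {1} × {s} = {(1,s)}
  {0, 1} × {r} = {(0,r), (1,r)}
  {0, 1} × {s} = {(0,s), (1,s)}
  {1} × {r, s} = {(1,r), (1,s)}
  {1} × {r, t} = {(1,r), (1,t)}
  {1} × {r, s, t} = {(1,r), (1,s), (1,t)}
  {0, 1} × {r, s} = {(0,r), (0,s), (1,r), (1,s)}
  {0, 1} × {r, t} = {(0,r), (0,t), (1,r), (1,t)}
  {0, 1} × {r, s, t} = {(0,r), (0,s), (0,t), (1,r), (1,s), (1,t)}
These 11 distinct sets form the basis B.
Close under arbitrary unions to get τ_{X×Y}; counting gives |τ_{X×Y}| = 18.


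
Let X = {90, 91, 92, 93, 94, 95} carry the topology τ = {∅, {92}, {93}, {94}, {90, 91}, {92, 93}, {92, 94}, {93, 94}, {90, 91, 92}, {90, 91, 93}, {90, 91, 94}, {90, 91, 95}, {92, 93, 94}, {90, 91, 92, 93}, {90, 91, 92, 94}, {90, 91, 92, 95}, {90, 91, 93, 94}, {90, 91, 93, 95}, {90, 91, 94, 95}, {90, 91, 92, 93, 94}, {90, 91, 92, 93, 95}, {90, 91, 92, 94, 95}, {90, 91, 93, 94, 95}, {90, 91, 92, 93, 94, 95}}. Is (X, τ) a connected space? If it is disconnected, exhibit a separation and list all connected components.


(X, τ) is disconnected; components = [{92}, {93}, {94}, {90, 91, 95}].

Find clopen sets (U ∈ τ with X ∖ U ∈ τ):
  U = ∅, X ∖ U = {90, 91, 92, 93, 94, 95} — both open, so U is clopen.
  U = {92}, X ∖ U = {90, 91, 93, 94, 95} — both open, so U is clopen.
  U = {93}, X ∖ U = {90, 91, 92, 94, 95} — both open, so U is clopen.
  U = {94}, X ∖ U = {90, 91, 92, 93, 95} — both open, so U is clopen.
  U = {92, 93}, X ∖ U = {90, 91, 94, 95} — both open, so U is clopen.
  U = {92, 94}, X ∖ U = {90, 91, 93, 95} — both open, so U is clopen.
  U = {93, 94}, X ∖ U = {90, 91, 92, 95} — both open, so U is clopen.
  U = {90, 91, 95}, X ∖ U = {92, 93, 94} — both open, so U is clopen.
  U = {92, 93, 94}, X ∖ U = {90, 91, 95} — both open, so U is clopen.
  U = {90, 91, 92, 95}, X ∖ U = {93, 94} — both open, so U is clopen.
  U = {90, 91, 93, 95}, X ∖ U = {92, 94} — both open, so U is clopen.
  U = {90, 91, 94, 95}, X ∖ U = {92, 93} — both open, so U is clopen.
  U = {90, 91, 92, 93, 95}, X ∖ U = {94} — both open, so U is clopen.
  U = {90, 91, 92, 94, 95}, X ∖ U = {93} — both open, so U is clopen.
  U = {90, 91, 93, 94, 95}, X ∖ U = {92} — both open, so U is clopen.
  U = {90, 91, 92, 93, 94, 95}, X ∖ U = ∅ — both open, so U is clopen.
Nontrivial clopen(s) exist: e.g. {90, 91, 95}. So (X, τ) is disconnected.
Compute connected components by grouping points that agree on all clopens:
  component: {92}
  component: {93}
  component: {94}
  component: {90, 91, 95}


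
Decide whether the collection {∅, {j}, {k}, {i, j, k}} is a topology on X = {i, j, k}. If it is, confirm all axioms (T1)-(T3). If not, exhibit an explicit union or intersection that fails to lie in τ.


τ is NOT a topology on X.

Axiom (T1): ∅ ∈ τ? Yes; X ∈ τ? Yes.
Axiom (T2/T3): check pairwise unions and intersections of members of τ.
Counterexample for (T2): {j} ∪ {k} = {j, k} ∉ τ. Therefore τ is NOT a topology.


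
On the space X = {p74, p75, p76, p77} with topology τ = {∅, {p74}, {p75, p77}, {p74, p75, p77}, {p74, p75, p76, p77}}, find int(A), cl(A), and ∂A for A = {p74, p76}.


int(A) = {p74}, cl(A) = {p74, p76}, ∂A = {p76}.

Closed sets in (X, τ) are complements of opens:
  closed(X, τ) = {∅, {p76}, {p74, p76}, {p75, p76, p77}, {p74, p75, p76, p77}}.
int(A) = ⋃ {U ∈ τ : U ⊆ A}. Opens contained in A: ∅, {p74}.
Taking the union of these: int(A) = {p74}.
cl(A) = ⋂ {C closed : A ⊆ C}. Closed sets containing A: {p74, p76}, {p74, p75, p76, p77}.
Intersecting these: cl(A) = {p74, p76}.
∂A = cl(A) ∖ int(A) = {p74, p76} ∖ {p74} = {p76}.


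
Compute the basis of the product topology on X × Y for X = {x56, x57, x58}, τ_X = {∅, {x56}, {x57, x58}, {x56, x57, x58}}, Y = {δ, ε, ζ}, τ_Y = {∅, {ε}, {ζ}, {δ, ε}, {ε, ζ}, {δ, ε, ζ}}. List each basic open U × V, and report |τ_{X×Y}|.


Basis B = {∅ × ∅, {x56} × {ε}, {x56} × {ζ}, {x56} × {δ, ε}, {x56} × {ε, ζ}, {x57, x58} × {ε}, {x57, x58} × {ζ}, {x56} × {δ, ε, ζ}, {x56, x57, x58} × {ε}, {x56, x57, x58} × {ζ}, {x57, x58} × {δ, ε}, {x57, x58} × {ε, ζ}, {x56, x57, x58} × {δ, ε}, {x56, x57, x58} × {ε, ζ}, {x57, x58} × {δ, ε, ζ}, {x56, x57, x58} × {δ, ε, ζ}}; |τ_{X×Y}| = 36.

Enumerate products U × V with U ∈ τ_X, V ∈ τ_Y (deduplicated):
  ∅ × ∅ = {} (∅)
  {x56} × {ε} = {(x56,ε)}
  {x56} × {ζ} = {(x56,ζ)}
  {x56} × {δ, ε} = {(x56,δ), (x56,ε)}
  {x56} × {ε, ζ} = {(x56,ε), (x56,ζ)}
  {x57, x58} × {ε} = {(x57,ε), (x58,ε)}
  {x57, x58} × {ζ} = {(x57,ζ), (x58,ζ)}
  {x56} × {δ, ε, ζ} = {(x56,δ), (x56,ε), (x56,ζ)}
  {x56, x57, x58} × {ε} = {(x56,ε), (x57,ε), (x58,ε)}
  {x56, x57, x58} × {ζ} = {(x56,ζ), (x57,ζ), (x58,ζ)}
  {x57, x58} × {δ, ε} = {(x57,δ), (x57,ε), (x58,δ), (x58,ε)}
  {x57, x58} × {ε, ζ} = {(x57,ε), (x57,ζ), (x58,ε), (x58,ζ)}
  {x56, x57, x58} × {δ, ε} = {(x56,δ), (x56,ε), (x57,δ), (x57,ε), (x58,δ), (x58,ε)}
  {x56, x57, x58} × {ε, ζ} = {(x56,ε), (x56,ζ), (x57,ε), (x57,ζ), (x58,ε), (x58,ζ)}
  {x57, x58} × {δ, ε, ζ} = {(x57,δ), (x57,ε), (x57,ζ), (x58,δ), (x58,ε), (x58,ζ)}
  {x56, x57, x58} × {δ, ε, ζ} = {(x56,δ), (x56,ε), (x56,ζ), (x57,δ), (x57,ε), (x57,ζ), (x58,δ), (x58,ε), (x58,ζ)}
These 16 distinct sets form the basis B.
Close under arbitrary unions to get τ_{X×Y}; counting gives |τ_{X×Y}| = 36.


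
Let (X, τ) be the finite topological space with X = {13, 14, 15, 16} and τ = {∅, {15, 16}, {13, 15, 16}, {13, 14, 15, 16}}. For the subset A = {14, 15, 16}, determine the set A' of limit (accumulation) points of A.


A' = {13, 14, 15, 16}

For each x ∈ X, list the open sets U ∈ τ with x ∈ U, then check whether U ∩ (A ∖ {x}) ≠ ∅ for every such U.
  x = 13: opens ∋ x are {13, 15, 16}, {13, 14, 15, 16}; each meets A ∖ {13}, so x IS a limit point.
  x = 14: opens ∋ x are {13, 14, 15, 16}; each meets A ∖ {14}, so x IS a limit point.
  x = 15: opens ∋ x are {15, 16}, {13, 15, 16}, {13, 14, 15, 16}; each meets A ∖ {15}, so x IS a limit point.
  x = 16: opens ∋ x are {15, 16}, {13, 15, 16}, {13, 14, 15, 16}; each meets A ∖ {16}, so x IS a limit point.
Collecting: A' = {13, 14, 15, 16}.


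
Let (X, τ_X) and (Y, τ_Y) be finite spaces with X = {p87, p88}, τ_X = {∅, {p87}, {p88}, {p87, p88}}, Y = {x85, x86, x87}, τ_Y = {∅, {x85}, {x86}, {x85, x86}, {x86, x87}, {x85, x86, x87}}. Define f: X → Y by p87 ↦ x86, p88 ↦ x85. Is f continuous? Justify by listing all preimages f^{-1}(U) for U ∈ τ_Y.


f IS continuous.

Compute f^{-1}(U) for each U ∈ τ_Y:
  U = ∅: f^{-1}(U) = ∅ ∈ τ_X ✓.
  U = {x85}: f^{-1}(U) = {p88} ∈ τ_X ✓.
  U = {x86}: f^{-1}(U) = {p87} ∈ τ_X ✓.
  U = {x85, x86}: f^{-1}(U) = {p87, p88} ∈ τ_X ✓.
  U = {x86, x87}: f^{-1}(U) = {p87} ∈ τ_X ✓.
  U = {x85, x86, x87}: f^{-1}(U) = {p87, p88} ∈ τ_X ✓.
Every preimage lies in τ_X, so f IS continuous.


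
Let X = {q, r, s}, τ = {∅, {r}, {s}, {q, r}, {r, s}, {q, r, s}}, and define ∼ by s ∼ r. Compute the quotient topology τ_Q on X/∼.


X/∼ = {[q], [r=s]}; |τ_Q| = 3.

Equivalence classes: [q], [r=s].
Quotient map π: X → X/∼ sends q ↦ [q], r ↦ [r=s], s ↦ [r=s].
For each subset V ⊆ X/∼, compute π^{-1}(V) ⊆ X and check whether π^{-1}(V) ∈ τ. V is open in τ_Q iff π^{-1}(V) ∈ τ.
  V = {}: π^{-1}(V) = ∅ ∈ τ ✓.
  V = {[q]}: π^{-1}(V) = {q} ∉ τ ✗.
  V = {[r=s]}: π^{-1}(V) = {r, s} ∈ τ ✓.
  V = {[q], [r=s]}: π^{-1}(V) = {q, r, s} ∈ τ ✓.
Open sets in the quotient: τ_Q = {{}, {[r=s]}, {[q], [r=s]}} (3 elements).


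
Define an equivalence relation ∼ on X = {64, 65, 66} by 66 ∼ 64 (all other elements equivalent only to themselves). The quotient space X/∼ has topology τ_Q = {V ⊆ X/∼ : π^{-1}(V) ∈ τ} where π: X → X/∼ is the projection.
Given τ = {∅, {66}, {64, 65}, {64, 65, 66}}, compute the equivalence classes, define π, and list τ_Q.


X/∼ = {[64=66], [65]}; |τ_Q| = 2.

Equivalence classes: [64=66], [65].
Quotient map π: X → X/∼ sends 64 ↦ [64=66], 65 ↦ [65], 66 ↦ [64=66].
For each subset V ⊆ X/∼, compute π^{-1}(V) ⊆ X and check whether π^{-1}(V) ∈ τ. V is open in τ_Q iff π^{-1}(V) ∈ τ.
  V = {}: π^{-1}(V) = ∅ ∈ τ ✓.
  V = {[64=66]}: π^{-1}(V) = {64, 66} ∉ τ ✗.
  V = {[65]}: π^{-1}(V) = {65} ∉ τ ✗.
  V = {[64=66], [65]}: π^{-1}(V) = {64, 65, 66} ∈ τ ✓.
Open sets in the quotient: τ_Q = {{}, {[64=66], [65]}} (2 elements).


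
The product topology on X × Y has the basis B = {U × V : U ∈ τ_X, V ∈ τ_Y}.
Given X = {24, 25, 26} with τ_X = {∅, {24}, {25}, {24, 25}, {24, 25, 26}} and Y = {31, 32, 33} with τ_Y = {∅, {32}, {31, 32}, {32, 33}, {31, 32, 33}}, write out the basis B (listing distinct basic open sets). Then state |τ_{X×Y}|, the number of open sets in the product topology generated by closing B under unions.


Basis B = {∅ × ∅, {24} × {32}, {25} × {32}, {24} × {31, 32}, {24} × {32, 33}, {24, 25} × {32}, {25} × {31, 32}, {25} × {32, 33}, {24} × {31, 32, 33}, {24, 25, 26} × {32}, {25} × {31, 32, 33}, {24, 25} × {31, 32}, {24, 25} × {32, 33}, {24, 25} × {31, 32, 33}, {24, 25, 26} × {31, 32}, {24, 25, 26} × {32, 33}, {24, 25, 26} × {31, 32, 33}}; |τ_{X×Y}| = 50.

Enumerate products U × V with U ∈ τ_X, V ∈ τ_Y (deduplicated):
  ∅ × ∅ = {} (∅)
  {24} × {32} = {(24,32)}
  {25} × {32} = {(25,32)}
  {24} × {31, 32} = {(24,31), (24,32)}
  {24} × {32, 33} = {(24,32), (24,33)}
  {24, 25} × {32} = {(24,32), (25,32)}
  {25} × {31, 32} = {(25,31), (25,32)}
  {25} × {32, 33} = {(25,32), (25,33)}
  {24} × {31, 32, 33} = {(24,31), (24,32), (24,33)}
  {24, 25, 26} × {32} = {(24,32), (25,32), (26,32)}
  {25} × {31, 32, 33} = {(25,31), (25,32), (25,33)}
  {24, 25} × {31, 32} = {(24,31), (24,32), (25,31), (25,32)}
  {24, 25} × {32, 33} = {(24,32), (24,33), (25,32), (25,33)}
  {24, 25} × {31, 32, 33} = {(24,31), (24,32), (24,33), (25,31), (25,32), (25,33)}
  {24, 25, 26} × {31, 32} = {(24,31), (24,32), (25,31), (25,32), (26,31), (26,32)}
  {24, 25, 26} × {32, 33} = {(24,32), (24,33), (25,32), (25,33), (26,32), (26,33)}
  {24, 25, 26} × {31, 32, 33} = {(24,31), (24,32), (24,33), (25,31), (25,32), (25,33), (26,31), (26,32), (26,33)}
These 17 distinct sets form the basis B.
Close under arbitrary unions to get τ_{X×Y}; counting gives |τ_{X×Y}| = 50.
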